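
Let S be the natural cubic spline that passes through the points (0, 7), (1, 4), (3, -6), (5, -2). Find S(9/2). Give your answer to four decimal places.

Write M_i for S''(x_i). With h_i = 1, 2, 2 and divided differences Δ_i = -3, -5, 2, the continuity of S' gives the tridiagonal system
  1·M_0 + 6·M_1 + 2·M_2 = 6(Δ_1 - Δ_0) = -12
  2·M_1 + 8·M_2 + 2·M_3 = 6(Δ_2 - Δ_1) = 42
Natural end conditions: M_0 = M_3 = 0.
Solving the tridiagonal system: M_0 = 0, M_1 = -45/11, M_2 = 69/11, M_3 = 0.
On [3, 5], S(x) = -6 - 24/11·(x - 3) + 69/22·(x - 3)² - 23/44·(x - 3)³.
With (x - 3) = 3/2: S(9/2) = -1401/352.

-3.9801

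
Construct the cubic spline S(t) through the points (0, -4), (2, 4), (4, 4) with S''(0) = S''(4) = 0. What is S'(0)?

Write σ_i for S''(x_i). With h_i = 2, 2 and divided differences Δ_i = 4, 0, the continuity of S' gives the tridiagonal system
  2·σ_0 + 8·σ_1 + 2·σ_2 = 6(Δ_1 - Δ_0) = -24
Natural end conditions: σ_0 = σ_2 = 0.
Forward elimination and back-substitution give σ_0 = 0, σ_1 = -3, σ_2 = 0.
On [0, 2], S'(t) = b_0 + 2c_0·t + 3d_0·t² with b_0 = Δ_0 - h_0(2σ_0 + σ_1)/6 = 5, c_0 = σ_0/2 = 0, d_0 = (σ_1 - σ_0)/(6h_0) = -1/4. So S'(0) = 5.

5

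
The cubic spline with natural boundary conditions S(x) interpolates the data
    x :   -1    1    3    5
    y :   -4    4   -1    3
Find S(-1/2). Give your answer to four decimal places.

Put M_i = S'' at the i-th knot. Here h = (2, 2, 2) and Δ = (4, -5/2, 2), so the interior equations h_(i-1)·M_(i-1) + 2(h_(i-1)+h_i)·M_i + h_i·M_(i+1) = 6(Δ_i − Δ_(i-1)) read
  2·M_0 + 8·M_1 + 2·M_2 = 6(Δ_1 - Δ_0) = -39
  2·M_1 + 8·M_2 + 2·M_3 = 6(Δ_2 - Δ_1) = 27
Natural end conditions: M_0 = M_3 = 0.
Hence M_0 = 0, M_1 = -61/10, M_2 = 49/10, M_3 = 0.
On [-1, 1], S(x) = -4 + 181/30·(x + 1) + 0·(x + 1)² - 61/120·(x + 1)³.
With (x + 1) = 1/2: S(-1/2) = -67/64.

-1.0469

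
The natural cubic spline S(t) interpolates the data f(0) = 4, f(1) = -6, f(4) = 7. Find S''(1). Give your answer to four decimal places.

Put σ_i = S'' at the i-th knot. Here h = (1, 3) and Δ = (-10, 13/3), so the interior equations h_(i-1)·σ_(i-1) + 2(h_(i-1)+h_i)·σ_i + h_i·σ_(i+1) = 6(Δ_i − Δ_(i-1)) read
  1·σ_0 + 8·σ_1 + 3·σ_2 = 6(Δ_1 - Δ_0) = 86
Natural end conditions: σ_0 = σ_2 = 0.
Forward elimination and back-substitution give σ_0 = 0, σ_1 = 43/4, σ_2 = 0.

10.7500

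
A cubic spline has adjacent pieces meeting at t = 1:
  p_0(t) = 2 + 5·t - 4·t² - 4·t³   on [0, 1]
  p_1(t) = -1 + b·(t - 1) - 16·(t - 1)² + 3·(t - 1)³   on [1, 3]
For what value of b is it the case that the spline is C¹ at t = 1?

p_0'(t) = 5 - 8·t - 12·t², so p_0'(1) = -15. On the right, p_1'(1) = b, so b = -15.

-15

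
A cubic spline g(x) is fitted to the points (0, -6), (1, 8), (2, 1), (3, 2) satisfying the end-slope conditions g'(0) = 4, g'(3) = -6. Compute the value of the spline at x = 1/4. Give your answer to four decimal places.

-3.5000

With M_i denoting the second derivative at x_i, h_i = 1, 1, 1, and Δ_i = (y_(i+1) − y_i)/h_i = 14, -7, 1:
  1·M_0 + 4·M_1 + 1·M_2 = 6(Δ_1 - Δ_0) = -126
  1·M_1 + 4·M_2 + 1·M_3 = 6(Δ_2 - Δ_1) = 48
Clamped end conditions give two more equations: 2h_0·M_0 + h_0·M_1 = 6(Δ_0 - g'(0)) = 60 and h_2·M_2 + 2h_2·M_3 = 6(g'(3) - Δ_2) = -42.
Hence M_0 = 172/3, M_1 = -164/3, M_2 = 106/3, M_3 = -116/3.
On [0, 1], g(x) = -6 + 4·x + 86/3·x² - 56/3·x³.
With x = 1/4: g(1/4) = -7/2.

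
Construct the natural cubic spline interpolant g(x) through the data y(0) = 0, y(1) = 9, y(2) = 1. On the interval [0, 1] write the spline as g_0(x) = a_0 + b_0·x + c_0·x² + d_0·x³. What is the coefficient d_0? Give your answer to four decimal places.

Put M_i = g'' at the i-th knot. Here h = (1, 1) and Δ = (9, -8), so the interior equations h_(i-1)·M_(i-1) + 2(h_(i-1)+h_i)·M_i + h_i·M_(i+1) = 6(Δ_i − Δ_(i-1)) read
  1·M_0 + 4·M_1 + 1·M_2 = 6(Δ_1 - Δ_0) = -102
Natural end conditions: M_0 = M_2 = 0.
Solving: M_0 = 0, M_1 = -51/2, M_2 = 0.
On [0, 1], with g_0(x) = a_0 + b_0·x + c_0·x² + d_0·x³: c_0 = M_0/2 = 0, d_0 = (M_1 - M_0)/(6h_0) = -17/4, b_0 = Δ_0 - h_0(2M_0 + M_1)/6 = 53/4.

-4.2500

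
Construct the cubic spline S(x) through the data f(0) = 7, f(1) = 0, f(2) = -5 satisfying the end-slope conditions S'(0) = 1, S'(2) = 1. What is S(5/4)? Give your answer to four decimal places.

Write M_i for S''(x_i). With h_i = 1, 1 and divided differences Δ_i = -7, -5, the continuity of S' gives the tridiagonal system
  1·M_0 + 4·M_1 + 1·M_2 = 6(Δ_1 - Δ_0) = 12
Clamped end conditions give two more equations: 2h_0·M_0 + h_0·M_1 = 6(Δ_0 - S'(0)) = -48 and h_1·M_1 + 2h_1·M_2 = 6(S'(2) - Δ_1) = 36.
Hence M_0 = -27, M_1 = 6, M_2 = 15.
On [1, 2], S(x) = 0 - 19/2·(x - 1) + 3·(x - 1)² + 3/2·(x - 1)³.
With (x - 1) = 1/4: S(5/4) = -277/128.

-2.1641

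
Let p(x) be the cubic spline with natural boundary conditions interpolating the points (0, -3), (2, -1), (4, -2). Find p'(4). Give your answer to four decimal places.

-0.8750

Put M_i = p'' at the i-th knot. Here h = (2, 2) and Δ = (1, -1/2), so the interior equations h_(i-1)·M_(i-1) + 2(h_(i-1)+h_i)·M_i + h_i·M_(i+1) = 6(Δ_i − Δ_(i-1)) read
  2·M_0 + 8·M_1 + 2·M_2 = 6(Δ_1 - Δ_0) = -9
Natural end conditions: M_0 = M_2 = 0.
Solving: M_0 = 0, M_1 = -9/8, M_2 = 0.
On [2, 4], p'(x) = b_1 + 2c_1·(x - 2) + 3d_1·(x - 2)² with b_1 = Δ_1 - h_1(2M_1 + M_2)/6 = 1/4, c_1 = M_1/2 = -9/16, d_1 = (M_2 - M_1)/(6h_1) = 3/32. So p'(4) = -7/8.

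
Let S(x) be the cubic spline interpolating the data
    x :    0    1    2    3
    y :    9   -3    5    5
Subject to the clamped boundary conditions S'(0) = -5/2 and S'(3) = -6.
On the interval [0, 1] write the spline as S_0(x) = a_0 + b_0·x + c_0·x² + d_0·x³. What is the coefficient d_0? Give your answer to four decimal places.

With M_i denoting the second derivative at x_i, h_i = 1, 1, 1, and Δ_i = (y_(i+1) − y_i)/h_i = -12, 8, 0:
  1·M_0 + 4·M_1 + 1·M_2 = 6(Δ_1 - Δ_0) = 120
  1·M_1 + 4·M_2 + 1·M_3 = 6(Δ_2 - Δ_1) = -48
Clamped end conditions give two more equations: 2h_0·M_0 + h_0·M_1 = 6(Δ_0 - S'(0)) = -57 and h_2·M_2 + 2h_2·M_3 = 6(S'(3) - Δ_2) = -36.
Solving: M_0 = -794/15, M_1 = 733/15, M_2 = -338/15, M_3 = -101/15.
On [0, 1], with S_0(x) = a_0 + b_0·x + c_0·x² + d_0·x³: c_0 = M_0/2 = -397/15, d_0 = (M_1 - M_0)/(6h_0) = 509/30, b_0 = Δ_0 - h_0(2M_0 + M_1)/6 = -5/2.

16.9667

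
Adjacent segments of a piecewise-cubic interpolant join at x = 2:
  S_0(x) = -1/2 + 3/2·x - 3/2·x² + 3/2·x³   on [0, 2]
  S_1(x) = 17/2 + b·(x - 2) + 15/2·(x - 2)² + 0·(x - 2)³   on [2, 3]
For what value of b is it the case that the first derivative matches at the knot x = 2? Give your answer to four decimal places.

13.5000

S_0'(x) = 3/2 - 3·x + 9/2·x², so S_0'(2) = 27/2. On the right, S_1'(2) = b, so b = 27/2.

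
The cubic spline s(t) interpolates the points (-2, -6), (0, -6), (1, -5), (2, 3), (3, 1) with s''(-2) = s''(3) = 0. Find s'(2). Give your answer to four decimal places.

Let m_i = s''(x_i). Step sizes h_i = 2, 1, 1, 1; slopes of the chords Δ_i = (y_(i+1) - y_i)/h_i = 0, 1, 8, -2.
  2·m_0 + 6·m_1 + 1·m_2 = 6(Δ_1 - Δ_0) = 6
  1·m_1 + 4·m_2 + 1·m_3 = 6(Δ_2 - Δ_1) = 42
  1·m_2 + 4·m_3 + 1·m_4 = 6(Δ_3 - Δ_2) = -60
Natural end conditions: m_0 = m_4 = 0.
Solving the tridiagonal system: m_0 = 0, m_1 = -69/43, m_2 = 672/43, m_3 = -813/43, m_4 = 0.
On [2, 3], s'(t) = b_3 + 2c_3·(t - 2) + 3d_3·(t - 2)² with b_3 = Δ_3 - h_3(2m_3 + m_4)/6 = 185/43, c_3 = m_3/2 = -813/86, d_3 = (m_4 - m_3)/(6h_3) = 271/86. So s'(2) = 185/43.

4.3023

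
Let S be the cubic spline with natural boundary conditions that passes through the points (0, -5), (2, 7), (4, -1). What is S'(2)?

1

With m_i denoting the second derivative at x_i, h_i = 2, 2, and Δ_i = (y_(i+1) − y_i)/h_i = 6, -4:
  2·m_0 + 8·m_1 + 2·m_2 = 6(Δ_1 - Δ_0) = -60
Natural end conditions: m_0 = m_2 = 0.
Forward elimination and back-substitution give m_0 = 0, m_1 = -15/2, m_2 = 0.
On [2, 4], S'(t) = b_1 + 2c_1·(t - 2) + 3d_1·(t - 2)² with b_1 = Δ_1 - h_1(2m_1 + m_2)/6 = 1, c_1 = m_1/2 = -15/4, d_1 = (m_2 - m_1)/(6h_1) = 5/8. So S'(2) = 1.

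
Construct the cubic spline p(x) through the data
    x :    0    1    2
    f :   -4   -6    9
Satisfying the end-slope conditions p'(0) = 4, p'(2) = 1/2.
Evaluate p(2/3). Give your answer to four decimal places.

-6.4630

Put m_i = p'' at the i-th knot. Here h = (1, 1) and Δ = (-2, 15), so the interior equations h_(i-1)·m_(i-1) + 2(h_(i-1)+h_i)·m_i + h_i·m_(i+1) = 6(Δ_i − Δ_(i-1)) read
  1·m_0 + 4·m_1 + 1·m_2 = 6(Δ_1 - Δ_0) = 102
Clamped end conditions give two more equations: 2h_0·m_0 + h_0·m_1 = 6(Δ_0 - p'(0)) = -36 and h_1·m_1 + 2h_1·m_2 = 6(p'(2) - Δ_1) = -87.
Solving the tridiagonal system: m_0 = -181/4, m_1 = 109/2, m_2 = -283/4.
On [0, 1], p(x) = -4 + 4·x - 181/8·x² + 133/8·x³.
With x = 2/3: p(2/3) = -349/54.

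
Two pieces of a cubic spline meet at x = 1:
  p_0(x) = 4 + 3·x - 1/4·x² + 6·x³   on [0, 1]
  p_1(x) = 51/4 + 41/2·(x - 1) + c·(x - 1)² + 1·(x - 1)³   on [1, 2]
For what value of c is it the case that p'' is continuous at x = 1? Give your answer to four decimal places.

17.7500

p_0''(x) = -1/2 + 36·x, so p_0''(1) = 71/2. On the right, p_1''(1) = 2c, so c = 71/4.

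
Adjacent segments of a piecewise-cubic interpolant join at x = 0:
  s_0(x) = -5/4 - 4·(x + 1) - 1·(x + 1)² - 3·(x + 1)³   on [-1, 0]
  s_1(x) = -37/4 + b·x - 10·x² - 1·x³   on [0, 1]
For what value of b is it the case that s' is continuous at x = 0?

s_0'(x) = -4 - 2·(x + 1) - 9·(x + 1)², so s_0'(0) = -15. On the right, s_1'(0) = b, so b = -15.

-15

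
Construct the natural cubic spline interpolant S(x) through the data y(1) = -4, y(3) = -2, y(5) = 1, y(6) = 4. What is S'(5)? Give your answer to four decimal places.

2.5000

With M_i denoting the second derivative at x_i, h_i = 2, 2, 1, and Δ_i = (y_(i+1) − y_i)/h_i = 1, 3/2, 3:
  2·M_0 + 8·M_1 + 2·M_2 = 6(Δ_1 - Δ_0) = 3
  2·M_1 + 6·M_2 + 1·M_3 = 6(Δ_2 - Δ_1) = 9
Natural end conditions: M_0 = M_3 = 0.
Solving: M_0 = 0, M_1 = 0, M_2 = 3/2, M_3 = 0.
On [5, 6], S'(x) = b_2 + 2c_2·(x - 5) + 3d_2·(x - 5)² with b_2 = Δ_2 - h_2(2M_2 + M_3)/6 = 5/2, c_2 = M_2/2 = 3/4, d_2 = (M_3 - M_2)/(6h_2) = -1/4. So S'(5) = 5/2.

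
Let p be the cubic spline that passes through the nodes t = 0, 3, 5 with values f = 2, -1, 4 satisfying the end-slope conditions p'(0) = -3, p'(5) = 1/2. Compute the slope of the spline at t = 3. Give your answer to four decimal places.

2.1000

Write M_i for p''(x_i). With h_i = 3, 2 and divided differences Δ_i = -1, 5/2, the continuity of p' gives the tridiagonal system
  3·M_0 + 10·M_1 + 2·M_2 = 6(Δ_1 - Δ_0) = 21
Clamped end conditions give two more equations: 2h_0·M_0 + h_0·M_1 = 6(Δ_0 - p'(0)) = 12 and h_1·M_1 + 2h_1·M_2 = 6(p'(5) - Δ_1) = -12.
Solving the tridiagonal system: M_0 = 3/5, M_1 = 14/5, M_2 = -22/5.
On [3, 5], p'(t) = b_1 + 2c_1·(t - 3) + 3d_1·(t - 3)² with b_1 = Δ_1 - h_1(2M_1 + M_2)/6 = 21/10, c_1 = M_1/2 = 7/5, d_1 = (M_2 - M_1)/(6h_1) = -3/5. So p'(3) = 21/10.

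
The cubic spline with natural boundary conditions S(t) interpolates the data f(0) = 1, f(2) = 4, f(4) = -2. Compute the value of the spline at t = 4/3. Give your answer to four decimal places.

Write M_i for S''(x_i). With h_i = 2, 2 and divided differences Δ_i = 3/2, -3, the continuity of S' gives the tridiagonal system
  2·M_0 + 8·M_1 + 2·M_2 = 6(Δ_1 - Δ_0) = -27
Natural end conditions: M_0 = M_2 = 0.
Solving: M_0 = 0, M_1 = -27/8, M_2 = 0.
On [0, 2], S(t) = 1 + 21/8·t + 0·t² - 9/32·t³.
With t = 4/3: S(4/3) = 23/6.

3.8333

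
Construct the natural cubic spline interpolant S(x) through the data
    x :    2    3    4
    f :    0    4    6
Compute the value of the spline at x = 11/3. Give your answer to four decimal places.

5.4815

Write σ_i for S''(x_i). With h_i = 1, 1 and divided differences Δ_i = 4, 2, the continuity of S' gives the tridiagonal system
  1·σ_0 + 4·σ_1 + 1·σ_2 = 6(Δ_1 - Δ_0) = -12
Natural end conditions: σ_0 = σ_2 = 0.
Solving: σ_0 = 0, σ_1 = -3, σ_2 = 0.
On [3, 4], S(x) = 4 + 3·(x - 3) - 3/2·(x - 3)² + 1/2·(x - 3)³.
With (x - 3) = 2/3: S(11/3) = 148/27.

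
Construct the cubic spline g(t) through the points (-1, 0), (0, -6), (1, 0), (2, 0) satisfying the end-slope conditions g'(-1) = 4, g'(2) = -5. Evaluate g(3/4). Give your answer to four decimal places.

Let m_i = g''(x_i). Step sizes h_i = 1, 1, 1; slopes of the chords Δ_i = (y_(i+1) - y_i)/h_i = -6, 6, 0.
  1·m_0 + 4·m_1 + 1·m_2 = 6(Δ_1 - Δ_0) = 72
  1·m_1 + 4·m_2 + 1·m_3 = 6(Δ_2 - Δ_1) = -36
Clamped end conditions give two more equations: 2h_0·m_0 + h_0·m_1 = 6(Δ_0 - g'(-1)) = -60 and h_2·m_2 + 2h_2·m_3 = 6(g'(2) - Δ_2) = -30.
Solving: m_0 = -234/5, m_1 = 168/5, m_2 = -78/5, m_3 = -36/5.
On [0, 1], g(t) = -6 - 13/5·t + 84/5·t² - 41/5·t³.
With t = 3/4: g(3/4) = -627/320.

-1.9594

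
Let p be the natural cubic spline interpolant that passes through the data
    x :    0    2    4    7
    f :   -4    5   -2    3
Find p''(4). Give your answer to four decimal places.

With m_i denoting the second derivative at x_i, h_i = 2, 2, 3, and Δ_i = (y_(i+1) − y_i)/h_i = 9/2, -7/2, 5/3:
  2·m_0 + 8·m_1 + 2·m_2 = 6(Δ_1 - Δ_0) = -48
  2·m_1 + 10·m_2 + 3·m_3 = 6(Δ_2 - Δ_1) = 31
Natural end conditions: m_0 = m_3 = 0.
Hence m_0 = 0, m_1 = -271/38, m_2 = 86/19, m_3 = 0.

4.5263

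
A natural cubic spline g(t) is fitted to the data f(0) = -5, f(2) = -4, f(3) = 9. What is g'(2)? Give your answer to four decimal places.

8.8333

Put M_i = g'' at the i-th knot. Here h = (2, 1) and Δ = (1/2, 13), so the interior equations h_(i-1)·M_(i-1) + 2(h_(i-1)+h_i)·M_i + h_i·M_(i+1) = 6(Δ_i − Δ_(i-1)) read
  2·M_0 + 6·M_1 + 1·M_2 = 6(Δ_1 - Δ_0) = 75
Natural end conditions: M_0 = M_2 = 0.
Forward elimination and back-substitution give M_0 = 0, M_1 = 25/2, M_2 = 0.
On [2, 3], g'(t) = b_1 + 2c_1·(t - 2) + 3d_1·(t - 2)² with b_1 = Δ_1 - h_1(2M_1 + M_2)/6 = 53/6, c_1 = M_1/2 = 25/4, d_1 = (M_2 - M_1)/(6h_1) = -25/12. So g'(2) = 53/6.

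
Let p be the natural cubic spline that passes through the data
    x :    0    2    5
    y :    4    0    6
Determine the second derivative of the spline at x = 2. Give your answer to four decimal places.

Let m_i = p''(x_i). Step sizes h_i = 2, 3; slopes of the chords Δ_i = (y_(i+1) - y_i)/h_i = -2, 2.
  2·m_0 + 10·m_1 + 3·m_2 = 6(Δ_1 - Δ_0) = 24
Natural end conditions: m_0 = m_2 = 0.
Forward elimination and back-substitution give m_0 = 0, m_1 = 12/5, m_2 = 0.

2.4000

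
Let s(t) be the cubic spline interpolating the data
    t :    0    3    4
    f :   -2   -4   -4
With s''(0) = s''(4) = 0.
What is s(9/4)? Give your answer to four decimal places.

-3.7461

Put M_i = s'' at the i-th knot. Here h = (3, 1) and Δ = (-2/3, 0), so the interior equations h_(i-1)·M_(i-1) + 2(h_(i-1)+h_i)·M_i + h_i·M_(i+1) = 6(Δ_i − Δ_(i-1)) read
  3·M_0 + 8·M_1 + 1·M_2 = 6(Δ_1 - Δ_0) = 4
Natural end conditions: M_0 = M_2 = 0.
Forward elimination and back-substitution give M_0 = 0, M_1 = 1/2, M_2 = 0.
On [0, 3], s(t) = -2 - 11/12·t + 0·t² + 1/36·t³.
With t = 9/4: s(9/4) = -959/256.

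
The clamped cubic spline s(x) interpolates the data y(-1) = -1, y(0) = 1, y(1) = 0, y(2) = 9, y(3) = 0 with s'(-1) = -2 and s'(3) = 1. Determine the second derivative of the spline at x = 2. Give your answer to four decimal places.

-48.4286

Let M_i = s''(x_i). Step sizes h_i = 1, 1, 1, 1; slopes of the chords Δ_i = (y_(i+1) - y_i)/h_i = 2, -1, 9, -9.
  1·M_0 + 4·M_1 + 1·M_2 = 6(Δ_1 - Δ_0) = -18
  1·M_1 + 4·M_2 + 1·M_3 = 6(Δ_2 - Δ_1) = 60
  1·M_2 + 4·M_3 + 1·M_4 = 6(Δ_3 - Δ_2) = -108
Clamped end conditions give two more equations: 2h_0·M_0 + h_0·M_1 = 6(Δ_0 - s'(-1)) = 24 and h_3·M_3 + 2h_3·M_4 = 6(s'(3) - Δ_3) = 60.
Hence M_0 = 291/14, M_1 = -123/7, M_2 = 63/2, M_3 = -339/7, M_4 = 759/14.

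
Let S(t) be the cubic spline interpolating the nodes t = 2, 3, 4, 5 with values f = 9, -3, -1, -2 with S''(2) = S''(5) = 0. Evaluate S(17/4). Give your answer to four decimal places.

-0.6813

With M_i denoting the second derivative at x_i, h_i = 1, 1, 1, and Δ_i = (y_(i+1) − y_i)/h_i = -12, 2, -1:
  1·M_0 + 4·M_1 + 1·M_2 = 6(Δ_1 - Δ_0) = 84
  1·M_1 + 4·M_2 + 1·M_3 = 6(Δ_2 - Δ_1) = -18
Natural end conditions: M_0 = M_3 = 0.
Solving the tridiagonal system: M_0 = 0, M_1 = 118/5, M_2 = -52/5, M_3 = 0.
On [4, 5], S(t) = -1 + 37/15·(t - 4) - 26/5·(t - 4)² + 26/15·(t - 4)³.
With (t - 4) = 1/4: S(17/4) = -109/160.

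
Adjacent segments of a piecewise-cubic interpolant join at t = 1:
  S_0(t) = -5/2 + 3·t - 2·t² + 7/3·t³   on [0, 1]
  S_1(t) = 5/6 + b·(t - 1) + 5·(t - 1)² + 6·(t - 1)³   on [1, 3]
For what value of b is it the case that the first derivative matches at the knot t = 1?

S_0'(t) = 3 - 4·t + 7·t², so S_0'(1) = 6. On the right, S_1'(1) = b, so b = 6.

6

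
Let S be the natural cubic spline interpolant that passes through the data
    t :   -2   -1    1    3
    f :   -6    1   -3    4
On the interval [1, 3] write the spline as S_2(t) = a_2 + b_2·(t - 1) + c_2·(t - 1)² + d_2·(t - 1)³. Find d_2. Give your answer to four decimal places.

-0.5795

With m_i denoting the second derivative at x_i, h_i = 1, 2, 2, and Δ_i = (y_(i+1) − y_i)/h_i = 7, -2, 7/2:
  1·m_0 + 6·m_1 + 2·m_2 = 6(Δ_1 - Δ_0) = -54
  2·m_1 + 8·m_2 + 2·m_3 = 6(Δ_2 - Δ_1) = 33
Natural end conditions: m_0 = m_3 = 0.
Forward elimination and back-substitution give m_0 = 0, m_1 = -249/22, m_2 = 153/22, m_3 = 0.
On [1, 3], with S_2(t) = a_2 + b_2·(t - 1) + c_2·(t - 1)² + d_2·(t - 1)³: c_2 = m_2/2 = 153/44, d_2 = (m_3 - m_2)/(6h_2) = -51/88, b_2 = Δ_2 - h_2(2m_2 + m_3)/6 = -25/22.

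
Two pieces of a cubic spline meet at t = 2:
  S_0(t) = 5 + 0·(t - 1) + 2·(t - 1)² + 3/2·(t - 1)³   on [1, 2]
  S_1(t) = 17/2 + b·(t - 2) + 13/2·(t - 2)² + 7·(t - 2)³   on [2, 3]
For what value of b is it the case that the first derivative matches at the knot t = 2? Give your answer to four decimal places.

S_0'(t) = 0 + 4·(t - 1) + 9/2·(t - 1)², so S_0'(2) = 17/2. On the right, S_1'(2) = b, so b = 17/2.

8.5000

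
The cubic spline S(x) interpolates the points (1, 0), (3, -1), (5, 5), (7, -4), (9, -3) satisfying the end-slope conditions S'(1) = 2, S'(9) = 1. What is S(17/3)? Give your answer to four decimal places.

Write M_i for S''(x_i). With h_i = 2, 2, 2, 2 and divided differences Δ_i = -1/2, 3, -9/2, 1/2, the continuity of S' gives the tridiagonal system
  2·M_0 + 8·M_1 + 2·M_2 = 6(Δ_1 - Δ_0) = 21
  2·M_1 + 8·M_2 + 2·M_3 = 6(Δ_2 - Δ_1) = -45
  2·M_2 + 8·M_3 + 2·M_4 = 6(Δ_3 - Δ_2) = 30
Clamped end conditions give two more equations: 2h_0·M_0 + h_0·M_1 = 6(Δ_0 - S'(1)) = -15 and h_3·M_3 + 2h_3·M_4 = 6(S'(9) - Δ_3) = 3.
Solving: M_0 = -113/16, M_1 = 53/8, M_2 = -143/16, M_3 = 53/8, M_4 = -41/16.
On [5, 7], S(x) = 5 - 3/4·(x - 5) - 143/32·(x - 5)² + 83/64·(x - 5)³.
With (x - 5) = 2/3: S(17/3) = 313/108.

2.8981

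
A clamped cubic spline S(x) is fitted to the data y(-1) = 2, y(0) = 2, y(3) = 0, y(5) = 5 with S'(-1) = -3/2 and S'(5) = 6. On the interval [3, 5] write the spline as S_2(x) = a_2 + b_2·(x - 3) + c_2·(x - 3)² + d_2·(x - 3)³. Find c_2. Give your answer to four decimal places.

With σ_i denoting the second derivative at x_i, h_i = 1, 3, 2, and Δ_i = (y_(i+1) − y_i)/h_i = 0, -2/3, 5/2:
  1·σ_0 + 8·σ_1 + 3·σ_2 = 6(Δ_1 - Δ_0) = -4
  3·σ_1 + 10·σ_2 + 2·σ_3 = 6(Δ_2 - Δ_1) = 19
Clamped end conditions give two more equations: 2h_0·σ_0 + h_0·σ_1 = 6(Δ_0 - S'(-1)) = 9 and h_2·σ_2 + 2h_2·σ_3 = 6(S'(5) - Δ_2) = 21.
Solving the tridiagonal system: σ_0 = 419/78, σ_1 = -68/39, σ_2 = 119/78, σ_3 = 175/39.
On [3, 5], with S_2(x) = a_2 + b_2·(x - 3) + c_2·(x - 3)² + d_2·(x - 3)³: c_2 = σ_2/2 = 119/156, d_2 = (σ_3 - σ_2)/(6h_2) = 77/312, b_2 = Δ_2 - h_2(2σ_2 + σ_3)/6 = -1/78.

0.7628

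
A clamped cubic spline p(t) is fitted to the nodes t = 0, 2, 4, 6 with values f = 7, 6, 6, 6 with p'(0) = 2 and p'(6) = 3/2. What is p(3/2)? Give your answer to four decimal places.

6.5781

Let M_i = p''(x_i). Step sizes h_i = 2, 2, 2; slopes of the chords Δ_i = (y_(i+1) - y_i)/h_i = -1/2, 0, 0.
  2·M_0 + 8·M_1 + 2·M_2 = 6(Δ_1 - Δ_0) = 3
  2·M_1 + 8·M_2 + 2·M_3 = 6(Δ_2 - Δ_1) = 0
Clamped end conditions give two more equations: 2h_0·M_0 + h_0·M_1 = 6(Δ_0 - p'(0)) = -15 and h_2·M_2 + 2h_2·M_3 = 6(p'(6) - Δ_2) = 9.
Solving: M_0 = -14/3, M_1 = 11/6, M_2 = -7/6, M_3 = 17/6.
On [0, 2], p(t) = 7 + 2·t - 7/3·t² + 13/24·t³.
With t = 3/2: p(3/2) = 421/64.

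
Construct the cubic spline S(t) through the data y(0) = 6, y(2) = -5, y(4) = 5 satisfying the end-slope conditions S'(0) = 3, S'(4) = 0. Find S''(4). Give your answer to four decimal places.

-16.1250

Write M_i for S''(x_i). With h_i = 2, 2 and divided differences Δ_i = -11/2, 5, the continuity of S' gives the tridiagonal system
  2·M_0 + 8·M_1 + 2·M_2 = 6(Δ_1 - Δ_0) = 63
Clamped end conditions give two more equations: 2h_0·M_0 + h_0·M_1 = 6(Δ_0 - S'(0)) = -51 and h_1·M_1 + 2h_1·M_2 = 6(S'(4) - Δ_1) = -30.
Solving the tridiagonal system: M_0 = -171/8, M_1 = 69/4, M_2 = -129/8.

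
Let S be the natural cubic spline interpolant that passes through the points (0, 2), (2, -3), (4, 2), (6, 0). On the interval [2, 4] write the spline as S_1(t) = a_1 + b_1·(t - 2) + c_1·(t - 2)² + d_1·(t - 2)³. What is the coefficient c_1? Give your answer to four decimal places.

Write M_i for S''(x_i). With h_i = 2, 2, 2 and divided differences Δ_i = -5/2, 5/2, -1, the continuity of S' gives the tridiagonal system
  2·M_0 + 8·M_1 + 2·M_2 = 6(Δ_1 - Δ_0) = 30
  2·M_1 + 8·M_2 + 2·M_3 = 6(Δ_2 - Δ_1) = -21
Natural end conditions: M_0 = M_3 = 0.
Solving: M_0 = 0, M_1 = 47/10, M_2 = -19/5, M_3 = 0.
On [2, 4], with S_1(t) = a_1 + b_1·(t - 2) + c_1·(t - 2)² + d_1·(t - 2)³: c_1 = M_1/2 = 47/20, d_1 = (M_2 - M_1)/(6h_1) = -17/24, b_1 = Δ_1 - h_1(2M_1 + M_2)/6 = 19/30.

2.3500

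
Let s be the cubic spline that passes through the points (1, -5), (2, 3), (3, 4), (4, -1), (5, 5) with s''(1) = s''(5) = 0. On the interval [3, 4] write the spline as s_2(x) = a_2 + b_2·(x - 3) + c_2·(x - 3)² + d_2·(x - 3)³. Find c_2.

-6

Put σ_i = s'' at the i-th knot. Here h = (1, 1, 1, 1) and Δ = (8, 1, -5, 6), so the interior equations h_(i-1)·σ_(i-1) + 2(h_(i-1)+h_i)·σ_i + h_i·σ_(i+1) = 6(Δ_i − Δ_(i-1)) read
  1·σ_0 + 4·σ_1 + 1·σ_2 = 6(Δ_1 - Δ_0) = -42
  1·σ_1 + 4·σ_2 + 1·σ_3 = 6(Δ_2 - Δ_1) = -36
  1·σ_2 + 4·σ_3 + 1·σ_4 = 6(Δ_3 - Δ_2) = 66
Natural end conditions: σ_0 = σ_4 = 0.
Solving: σ_0 = 0, σ_1 = -15/2, σ_2 = -12, σ_3 = 39/2, σ_4 = 0.
On [3, 4], with s_2(x) = a_2 + b_2·(x - 3) + c_2·(x - 3)² + d_2·(x - 3)³: c_2 = σ_2/2 = -6, d_2 = (σ_3 - σ_2)/(6h_2) = 21/4, b_2 = Δ_2 - h_2(2σ_2 + σ_3)/6 = -17/4.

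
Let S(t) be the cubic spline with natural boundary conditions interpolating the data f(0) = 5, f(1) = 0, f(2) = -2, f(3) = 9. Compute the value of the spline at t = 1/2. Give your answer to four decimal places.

2.5250

Let m_i = S''(x_i). Step sizes h_i = 1, 1, 1; slopes of the chords Δ_i = (y_(i+1) - y_i)/h_i = -5, -2, 11.
  1·m_0 + 4·m_1 + 1·m_2 = 6(Δ_1 - Δ_0) = 18
  1·m_1 + 4·m_2 + 1·m_3 = 6(Δ_2 - Δ_1) = 78
Natural end conditions: m_0 = m_3 = 0.
Hence m_0 = 0, m_1 = -2/5, m_2 = 98/5, m_3 = 0.
On [0, 1], S(t) = 5 - 74/15·t + 0·t² - 1/15·t³.
With t = 1/2: S(1/2) = 101/40.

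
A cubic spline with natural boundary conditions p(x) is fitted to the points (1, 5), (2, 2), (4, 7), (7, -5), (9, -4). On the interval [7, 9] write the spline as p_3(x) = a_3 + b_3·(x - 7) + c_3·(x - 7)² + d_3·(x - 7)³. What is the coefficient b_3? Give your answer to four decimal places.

-2.6779

Put M_i = p'' at the i-th knot. Here h = (1, 2, 3, 2) and Δ = (-3, 5/2, -4, 1/2), so the interior equations h_(i-1)·M_(i-1) + 2(h_(i-1)+h_i)·M_i + h_i·M_(i+1) = 6(Δ_i − Δ_(i-1)) read
  1·M_0 + 6·M_1 + 2·M_2 = 6(Δ_1 - Δ_0) = 33
  2·M_1 + 10·M_2 + 3·M_3 = 6(Δ_2 - Δ_1) = -39
  3·M_2 + 10·M_3 + 2·M_4 = 6(Δ_3 - Δ_2) = 27
Natural end conditions: M_0 = M_4 = 0.
Solving: M_0 = 0, M_1 = 3945/506, M_2 = -1743/253, M_3 = 1206/253, M_4 = 0.
On [7, 9], with p_3(x) = a_3 + b_3·(x - 7) + c_3·(x - 7)² + d_3·(x - 7)³: c_3 = M_3/2 = 603/253, d_3 = (M_4 - M_3)/(6h_3) = -201/506, b_3 = Δ_3 - h_3(2M_3 + M_4)/6 = -1355/506.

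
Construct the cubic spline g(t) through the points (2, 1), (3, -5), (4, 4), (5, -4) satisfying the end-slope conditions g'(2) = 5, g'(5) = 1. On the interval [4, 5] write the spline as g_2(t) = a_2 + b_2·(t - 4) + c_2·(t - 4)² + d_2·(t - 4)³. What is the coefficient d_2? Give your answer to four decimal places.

17.2667

Put M_i = g'' at the i-th knot. Here h = (1, 1, 1) and Δ = (-6, 9, -8), so the interior equations h_(i-1)·M_(i-1) + 2(h_(i-1)+h_i)·M_i + h_i·M_(i+1) = 6(Δ_i − Δ_(i-1)) read
  1·M_0 + 4·M_1 + 1·M_2 = 6(Δ_1 - Δ_0) = 90
  1·M_1 + 4·M_2 + 1·M_3 = 6(Δ_2 - Δ_1) = -102
Clamped end conditions give two more equations: 2h_0·M_0 + h_0·M_1 = 6(Δ_0 - g'(2)) = -66 and h_2·M_2 + 2h_2·M_3 = 6(g'(5) - Δ_2) = 54.
Solving the tridiagonal system: M_0 = -868/15, M_1 = 746/15, M_2 = -766/15, M_3 = 788/15.
On [4, 5], with g_2(t) = a_2 + b_2·(t - 4) + c_2·(t - 4)² + d_2·(t - 4)³: c_2 = M_2/2 = -383/15, d_2 = (M_3 - M_2)/(6h_2) = 259/15, b_2 = Δ_2 - h_2(2M_2 + M_3)/6 = 4/15.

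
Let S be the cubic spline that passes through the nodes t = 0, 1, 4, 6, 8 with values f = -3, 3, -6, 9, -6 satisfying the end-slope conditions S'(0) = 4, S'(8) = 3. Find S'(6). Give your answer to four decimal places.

-1.9583

Let σ_i = S''(x_i). Step sizes h_i = 1, 3, 2, 2; slopes of the chords Δ_i = (y_(i+1) - y_i)/h_i = 6, -3, 15/2, -15/2.
  1·σ_0 + 8·σ_1 + 3·σ_2 = 6(Δ_1 - Δ_0) = -54
  3·σ_1 + 10·σ_2 + 2·σ_3 = 6(Δ_2 - Δ_1) = 63
  2·σ_2 + 8·σ_3 + 2·σ_4 = 6(Δ_3 - Δ_2) = -90
Clamped end conditions give two more equations: 2h_0·σ_0 + h_0·σ_1 = 6(Δ_0 - S'(0)) = 12 and h_3·σ_3 + 2h_3·σ_4 = 6(S'(8) - Δ_3) = 63.
Solving the tridiagonal system: σ_0 = 311/24, σ_1 = -167/12, σ_2 = 355/24, σ_3 = -259/12, σ_4 = 637/24.
On [6, 8], S'(t) = b_3 + 2c_3·(t - 6) + 3d_3·(t - 6)² with b_3 = Δ_3 - h_3(2σ_3 + σ_4)/6 = -47/24, c_3 = σ_3/2 = -259/24, d_3 = (σ_4 - σ_3)/(6h_3) = 385/96. So S'(6) = -47/24.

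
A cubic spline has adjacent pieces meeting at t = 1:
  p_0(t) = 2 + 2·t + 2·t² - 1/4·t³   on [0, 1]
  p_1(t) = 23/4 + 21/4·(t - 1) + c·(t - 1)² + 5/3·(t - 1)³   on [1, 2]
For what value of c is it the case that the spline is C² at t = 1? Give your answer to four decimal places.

p_0''(t) = 4 - 3/2·t, so p_0''(1) = 5/2. On the right, p_1''(1) = 2c, so c = 5/4.

1.2500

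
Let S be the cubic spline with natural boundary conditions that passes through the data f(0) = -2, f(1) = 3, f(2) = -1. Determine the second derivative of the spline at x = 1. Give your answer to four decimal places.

Write m_i for S''(x_i). With h_i = 1, 1 and divided differences Δ_i = 5, -4, the continuity of S' gives the tridiagonal system
  1·m_0 + 4·m_1 + 1·m_2 = 6(Δ_1 - Δ_0) = -54
Natural end conditions: m_0 = m_2 = 0.
Hence m_0 = 0, m_1 = -27/2, m_2 = 0.

-13.5000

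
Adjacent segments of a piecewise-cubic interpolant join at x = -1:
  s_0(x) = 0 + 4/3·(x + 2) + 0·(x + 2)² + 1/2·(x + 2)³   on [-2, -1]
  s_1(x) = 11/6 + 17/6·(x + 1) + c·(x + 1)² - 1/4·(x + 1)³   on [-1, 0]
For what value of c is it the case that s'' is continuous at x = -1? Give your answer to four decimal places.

1.5000

s_0''(x) = 0 + 3·(x + 2), so s_0''(-1) = 3. On the right, s_1''(-1) = 2c, so c = 3/2.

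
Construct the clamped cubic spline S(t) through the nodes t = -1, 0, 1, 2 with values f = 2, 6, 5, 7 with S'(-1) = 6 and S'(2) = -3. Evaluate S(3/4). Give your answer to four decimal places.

4.9781

Write σ_i for S''(x_i). With h_i = 1, 1, 1 and divided differences Δ_i = 4, -1, 2, the continuity of S' gives the tridiagonal system
  1·σ_0 + 4·σ_1 + 1·σ_2 = 6(Δ_1 - Δ_0) = -30
  1·σ_1 + 4·σ_2 + 1·σ_3 = 6(Δ_2 - Δ_1) = 18
Clamped end conditions give two more equations: 2h_0·σ_0 + h_0·σ_1 = 6(Δ_0 - S'(-1)) = -12 and h_2·σ_2 + 2h_2·σ_3 = 6(S'(2) - Δ_2) = -30.
Solving the tridiagonal system: σ_0 = -4/5, σ_1 = -52/5, σ_2 = 62/5, σ_3 = -106/5.
On [0, 1], S(t) = 6 + 2/5·t - 26/5·t² + 19/5·t³.
With t = 3/4: S(3/4) = 1593/320.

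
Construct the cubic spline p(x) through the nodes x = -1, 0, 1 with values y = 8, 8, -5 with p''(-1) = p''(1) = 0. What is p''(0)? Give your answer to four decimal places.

Let M_i = p''(x_i). Step sizes h_i = 1, 1; slopes of the chords Δ_i = (y_(i+1) - y_i)/h_i = 0, -13.
  1·M_0 + 4·M_1 + 1·M_2 = 6(Δ_1 - Δ_0) = -78
Natural end conditions: M_0 = M_2 = 0.
Solving: M_0 = 0, M_1 = -39/2, M_2 = 0.

-19.5000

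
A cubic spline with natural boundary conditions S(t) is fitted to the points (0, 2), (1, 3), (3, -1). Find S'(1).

0

Write M_i for S''(x_i). With h_i = 1, 2 and divided differences Δ_i = 1, -2, the continuity of S' gives the tridiagonal system
  1·M_0 + 6·M_1 + 2·M_2 = 6(Δ_1 - Δ_0) = -18
Natural end conditions: M_0 = M_2 = 0.
Solving: M_0 = 0, M_1 = -3, M_2 = 0.
On [1, 3], S'(t) = b_1 + 2c_1·(t - 1) + 3d_1·(t - 1)² with b_1 = Δ_1 - h_1(2M_1 + M_2)/6 = 0, c_1 = M_1/2 = -3/2, d_1 = (M_2 - M_1)/(6h_1) = 1/4. So S'(1) = 0.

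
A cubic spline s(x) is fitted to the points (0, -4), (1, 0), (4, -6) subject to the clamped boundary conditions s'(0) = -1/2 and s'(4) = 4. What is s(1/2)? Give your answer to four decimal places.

Write m_i for s''(x_i). With h_i = 1, 3 and divided differences Δ_i = 4, -2, the continuity of s' gives the tridiagonal system
  1·m_0 + 8·m_1 + 3·m_2 = 6(Δ_1 - Δ_0) = -36
Clamped end conditions give two more equations: 2h_0·m_0 + h_0·m_1 = 6(Δ_0 - s'(0)) = 27 and h_1·m_1 + 2h_1·m_2 = 6(s'(4) - Δ_1) = 36.
Forward elimination and back-substitution give m_0 = 153/8, m_1 = -45/4, m_2 = 93/8.
On [0, 1], s(x) = -4 - 1/2·x + 153/16·x² - 81/16·x³.
With x = 1/2: s(1/2) = -319/128.

-2.4922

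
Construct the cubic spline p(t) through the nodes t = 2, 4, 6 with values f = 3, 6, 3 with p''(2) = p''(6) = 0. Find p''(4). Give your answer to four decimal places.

-2.2500

Let m_i = p''(x_i). Step sizes h_i = 2, 2; slopes of the chords Δ_i = (y_(i+1) - y_i)/h_i = 3/2, -3/2.
  2·m_0 + 8·m_1 + 2·m_2 = 6(Δ_1 - Δ_0) = -18
Natural end conditions: m_0 = m_2 = 0.
Solving: m_0 = 0, m_1 = -9/4, m_2 = 0.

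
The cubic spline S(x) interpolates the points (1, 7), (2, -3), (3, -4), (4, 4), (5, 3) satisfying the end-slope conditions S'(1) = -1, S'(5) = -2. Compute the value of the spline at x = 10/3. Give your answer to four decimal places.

With σ_i denoting the second derivative at x_i, h_i = 1, 1, 1, 1, and Δ_i = (y_(i+1) − y_i)/h_i = -10, -1, 8, -1:
  1·σ_0 + 4·σ_1 + 1·σ_2 = 6(Δ_1 - Δ_0) = 54
  1·σ_1 + 4·σ_2 + 1·σ_3 = 6(Δ_2 - Δ_1) = 54
  1·σ_2 + 4·σ_3 + 1·σ_4 = 6(Δ_3 - Δ_2) = -54
Clamped end conditions give two more equations: 2h_0·σ_0 + h_0·σ_1 = 6(Δ_0 - S'(1)) = -54 and h_3·σ_3 + 2h_3·σ_4 = 6(S'(5) - Δ_3) = -6.
Hence σ_0 = -1027/28, σ_1 = 271/14, σ_2 = 53/4, σ_3 = -257/14, σ_4 = 173/28.
On [3, 4], S(x) = -4 + 93/14·(x - 3) + 53/8·(x - 3)² - 295/56·(x - 3)³.
With (x - 3) = 1/3: S(10/3) = -941/756.

-1.2447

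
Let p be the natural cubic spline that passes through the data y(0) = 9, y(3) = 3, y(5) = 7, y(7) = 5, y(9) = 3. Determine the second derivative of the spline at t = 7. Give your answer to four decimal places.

0.8028

Put M_i = p'' at the i-th knot. Here h = (3, 2, 2, 2) and Δ = (-2, 2, -1, -1), so the interior equations h_(i-1)·M_(i-1) + 2(h_(i-1)+h_i)·M_i + h_i·M_(i+1) = 6(Δ_i − Δ_(i-1)) read
  3·M_0 + 10·M_1 + 2·M_2 = 6(Δ_1 - Δ_0) = 24
  2·M_1 + 8·M_2 + 2·M_3 = 6(Δ_2 - Δ_1) = -18
  2·M_2 + 8·M_3 + 2·M_4 = 6(Δ_3 - Δ_2) = 0
Natural end conditions: M_0 = M_4 = 0.
Solving: M_0 = 0, M_1 = 216/71, M_2 = -228/71, M_3 = 57/71, M_4 = 0.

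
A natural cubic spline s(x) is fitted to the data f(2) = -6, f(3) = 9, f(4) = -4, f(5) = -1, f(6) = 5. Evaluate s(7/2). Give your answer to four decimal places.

Put m_i = s'' at the i-th knot. Here h = (1, 1, 1, 1) and Δ = (15, -13, 3, 6), so the interior equations h_(i-1)·m_(i-1) + 2(h_(i-1)+h_i)·m_i + h_i·m_(i+1) = 6(Δ_i − Δ_(i-1)) read
  1·m_0 + 4·m_1 + 1·m_2 = 6(Δ_1 - Δ_0) = -168
  1·m_1 + 4·m_2 + 1·m_3 = 6(Δ_2 - Δ_1) = 96
  1·m_2 + 4·m_3 + 1·m_4 = 6(Δ_3 - Δ_2) = 18
Natural end conditions: m_0 = m_4 = 0.
Hence m_0 = 0, m_1 = -1443/28, m_2 = 267/7, m_3 = -141/28, m_4 = 0.
On [3, 4], s(x) = 9 - 61/28·(x - 3) - 1443/56·(x - 3)² + 837/56·(x - 3)³.
With (x - 3) = 1/2: s(7/2) = 1495/448.

3.3371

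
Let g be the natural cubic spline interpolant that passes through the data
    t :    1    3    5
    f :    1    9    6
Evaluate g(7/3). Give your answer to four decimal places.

Write M_i for g''(x_i). With h_i = 2, 2 and divided differences Δ_i = 4, -3/2, the continuity of g' gives the tridiagonal system
  2·M_0 + 8·M_1 + 2·M_2 = 6(Δ_1 - Δ_0) = -33
Natural end conditions: M_0 = M_2 = 0.
Hence M_0 = 0, M_1 = -33/8, M_2 = 0.
On [1, 3], g(t) = 1 + 43/8·(t - 1) + 0·(t - 1)² - 11/32·(t - 1)³.
With (t - 1) = 4/3: g(7/3) = 397/54.

7.3519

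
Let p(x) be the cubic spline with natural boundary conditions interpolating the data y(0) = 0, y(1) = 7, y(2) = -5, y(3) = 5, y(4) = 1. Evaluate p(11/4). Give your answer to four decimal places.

2.3318

Write M_i for p''(x_i). With h_i = 1, 1, 1, 1 and divided differences Δ_i = 7, -12, 10, -4, the continuity of p' gives the tridiagonal system
  1·M_0 + 4·M_1 + 1·M_2 = 6(Δ_1 - Δ_0) = -114
  1·M_1 + 4·M_2 + 1·M_3 = 6(Δ_2 - Δ_1) = 132
  1·M_2 + 4·M_3 + 1·M_4 = 6(Δ_3 - Δ_2) = -84
Natural end conditions: M_0 = M_4 = 0.
Hence M_0 = 0, M_1 = -1161/28, M_2 = 363/7, M_3 = -951/28, M_4 = 0.
On [2, 3], p(x) = -5 - 13/8·(x - 2) + 363/14·(x - 2)² - 801/56·(x - 2)³.
With (x - 2) = 3/4: p(11/4) = 8357/3584.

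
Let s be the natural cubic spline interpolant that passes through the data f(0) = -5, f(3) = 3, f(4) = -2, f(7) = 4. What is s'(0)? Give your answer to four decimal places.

5.9206

Write M_i for s''(x_i). With h_i = 3, 1, 3 and divided differences Δ_i = 8/3, -5, 2, the continuity of s' gives the tridiagonal system
  3·M_0 + 8·M_1 + 1·M_2 = 6(Δ_1 - Δ_0) = -46
  1·M_1 + 8·M_2 + 3·M_3 = 6(Δ_2 - Δ_1) = 42
Natural end conditions: M_0 = M_3 = 0.
Hence M_0 = 0, M_1 = -410/63, M_2 = 382/63, M_3 = 0.
On [0, 3], s'(x) = b_0 + 2c_0·x + 3d_0·x² with b_0 = Δ_0 - h_0(2M_0 + M_1)/6 = 373/63, c_0 = M_0/2 = 0, d_0 = (M_1 - M_0)/(6h_0) = -205/567. So s'(0) = 373/63.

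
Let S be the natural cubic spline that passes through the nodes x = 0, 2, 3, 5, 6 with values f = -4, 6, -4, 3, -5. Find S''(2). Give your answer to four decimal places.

-18.8387

Let M_i = S''(x_i). Step sizes h_i = 2, 1, 2, 1; slopes of the chords Δ_i = (y_(i+1) - y_i)/h_i = 5, -10, 7/2, -8.
  2·M_0 + 6·M_1 + 1·M_2 = 6(Δ_1 - Δ_0) = -90
  1·M_1 + 6·M_2 + 2·M_3 = 6(Δ_2 - Δ_1) = 81
  2·M_2 + 6·M_3 + 1·M_4 = 6(Δ_3 - Δ_2) = -69
Natural end conditions: M_0 = M_4 = 0.
Solving the tridiagonal system: M_0 = 0, M_1 = -584/31, M_2 = 714/31, M_3 = -1189/62, M_4 = 0.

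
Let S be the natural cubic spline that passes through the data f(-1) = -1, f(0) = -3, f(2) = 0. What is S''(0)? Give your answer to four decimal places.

3.5000

Let σ_i = S''(x_i). Step sizes h_i = 1, 2; slopes of the chords Δ_i = (y_(i+1) - y_i)/h_i = -2, 3/2.
  1·σ_0 + 6·σ_1 + 2·σ_2 = 6(Δ_1 - Δ_0) = 21
Natural end conditions: σ_0 = σ_2 = 0.
Solving the tridiagonal system: σ_0 = 0, σ_1 = 7/2, σ_2 = 0.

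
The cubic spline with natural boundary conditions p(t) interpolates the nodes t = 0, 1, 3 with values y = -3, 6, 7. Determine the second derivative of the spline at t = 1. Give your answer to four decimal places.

Write m_i for p''(x_i). With h_i = 1, 2 and divided differences Δ_i = 9, 1/2, the continuity of p' gives the tridiagonal system
  1·m_0 + 6·m_1 + 2·m_2 = 6(Δ_1 - Δ_0) = -51
Natural end conditions: m_0 = m_2 = 0.
Solving the tridiagonal system: m_0 = 0, m_1 = -17/2, m_2 = 0.

-8.5000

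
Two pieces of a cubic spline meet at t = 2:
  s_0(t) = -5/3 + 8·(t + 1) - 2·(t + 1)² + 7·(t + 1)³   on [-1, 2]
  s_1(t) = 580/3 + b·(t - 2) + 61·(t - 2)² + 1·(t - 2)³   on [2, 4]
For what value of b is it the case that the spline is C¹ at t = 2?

s_0'(t) = 8 - 4·(t + 1) + 21·(t + 1)², so s_0'(2) = 185. On the right, s_1'(2) = b, so b = 185.

185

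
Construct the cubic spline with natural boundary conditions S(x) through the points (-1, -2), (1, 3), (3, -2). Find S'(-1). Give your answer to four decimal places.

3.7500

Write σ_i for S''(x_i). With h_i = 2, 2 and divided differences Δ_i = 5/2, -5/2, the continuity of S' gives the tridiagonal system
  2·σ_0 + 8·σ_1 + 2·σ_2 = 6(Δ_1 - Δ_0) = -30
Natural end conditions: σ_0 = σ_2 = 0.
Hence σ_0 = 0, σ_1 = -15/4, σ_2 = 0.
On [-1, 1], S'(x) = b_0 + 2c_0·(x + 1) + 3d_0·(x + 1)² with b_0 = Δ_0 - h_0(2σ_0 + σ_1)/6 = 15/4, c_0 = σ_0/2 = 0, d_0 = (σ_1 - σ_0)/(6h_0) = -5/16. So S'(-1) = 15/4.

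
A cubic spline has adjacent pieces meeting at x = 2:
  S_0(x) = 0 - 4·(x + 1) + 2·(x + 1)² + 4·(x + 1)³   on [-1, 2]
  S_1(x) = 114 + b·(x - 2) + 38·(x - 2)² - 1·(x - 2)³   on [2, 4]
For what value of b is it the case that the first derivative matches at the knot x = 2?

S_0'(x) = -4 + 4·(x + 1) + 12·(x + 1)², so S_0'(2) = 116. On the right, S_1'(2) = b, so b = 116.

116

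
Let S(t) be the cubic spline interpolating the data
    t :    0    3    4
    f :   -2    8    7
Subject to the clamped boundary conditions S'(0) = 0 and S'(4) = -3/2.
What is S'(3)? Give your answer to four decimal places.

0.6875

Write M_i for S''(x_i). With h_i = 3, 1 and divided differences Δ_i = 10/3, -1, the continuity of S' gives the tridiagonal system
  3·M_0 + 8·M_1 + 1·M_2 = 6(Δ_1 - Δ_0) = -26
Clamped end conditions give two more equations: 2h_0·M_0 + h_0·M_1 = 6(Δ_0 - S'(0)) = 20 and h_1·M_1 + 2h_1·M_2 = 6(S'(4) - Δ_1) = -3.
Solving: M_0 = 149/24, M_1 = -23/4, M_2 = 11/8.
On [3, 4], S'(t) = b_1 + 2c_1·(t - 3) + 3d_1·(t - 3)² with b_1 = Δ_1 - h_1(2M_1 + M_2)/6 = 11/16, c_1 = M_1/2 = -23/8, d_1 = (M_2 - M_1)/(6h_1) = 19/16. So S'(3) = 11/16.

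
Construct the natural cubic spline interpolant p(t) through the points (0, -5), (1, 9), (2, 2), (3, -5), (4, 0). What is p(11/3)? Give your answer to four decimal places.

Let M_i = p''(x_i). Step sizes h_i = 1, 1, 1, 1; slopes of the chords Δ_i = (y_(i+1) - y_i)/h_i = 14, -7, -7, 5.
  1·M_0 + 4·M_1 + 1·M_2 = 6(Δ_1 - Δ_0) = -126
  1·M_1 + 4·M_2 + 1·M_3 = 6(Δ_2 - Δ_1) = 0
  1·M_2 + 4·M_3 + 1·M_4 = 6(Δ_3 - Δ_2) = 72
Natural end conditions: M_0 = M_4 = 0.
Solving the tridiagonal system: M_0 = 0, M_1 = -909/28, M_2 = 27/7, M_3 = 477/28, M_4 = 0.
On [3, 4], p(t) = -5 - 19/28·(t - 3) + 477/56·(t - 3)² - 159/56·(t - 3)³.
With (t - 3) = 2/3: p(11/3) = -158/63.

-2.5079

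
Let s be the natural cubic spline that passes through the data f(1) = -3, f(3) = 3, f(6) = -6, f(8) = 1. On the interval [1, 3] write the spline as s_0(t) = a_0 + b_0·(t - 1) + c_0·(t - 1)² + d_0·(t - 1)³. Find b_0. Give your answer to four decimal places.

Write M_i for s''(x_i). With h_i = 2, 3, 2 and divided differences Δ_i = 3, -3, 7/2, the continuity of s' gives the tridiagonal system
  2·M_0 + 10·M_1 + 3·M_2 = 6(Δ_1 - Δ_0) = -36
  3·M_1 + 10·M_2 + 2·M_3 = 6(Δ_2 - Δ_1) = 39
Natural end conditions: M_0 = M_3 = 0.
Forward elimination and back-substitution give M_0 = 0, M_1 = -477/91, M_2 = 498/91, M_3 = 0.
On [1, 3], with s_0(t) = a_0 + b_0·(t - 1) + c_0·(t - 1)² + d_0·(t - 1)³: c_0 = M_0/2 = 0, d_0 = (M_1 - M_0)/(6h_0) = -159/364, b_0 = Δ_0 - h_0(2M_0 + M_1)/6 = 432/91.

4.7473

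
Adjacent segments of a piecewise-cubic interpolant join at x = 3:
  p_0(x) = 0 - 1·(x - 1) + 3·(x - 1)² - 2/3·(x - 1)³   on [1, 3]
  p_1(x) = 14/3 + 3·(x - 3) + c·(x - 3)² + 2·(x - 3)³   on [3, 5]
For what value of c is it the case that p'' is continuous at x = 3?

-1

p_0''(x) = 6 - 4·(x - 1), so p_0''(3) = -2. On the right, p_1''(3) = 2c, so c = -1.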